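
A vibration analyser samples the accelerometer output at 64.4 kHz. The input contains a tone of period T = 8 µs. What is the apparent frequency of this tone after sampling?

3.8 kHz

T = 8 µs → f = 1/T = 125 kHz.
125 kHz mod fs = 60.6 kHz.
60.6 kHz > fs/2 = 32.2 kHz, folds to fs − 60.6 kHz = 3.8 kHz.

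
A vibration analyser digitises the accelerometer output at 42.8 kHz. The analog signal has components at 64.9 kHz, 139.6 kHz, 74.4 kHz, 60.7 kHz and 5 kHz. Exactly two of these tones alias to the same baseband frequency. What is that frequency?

fs/2 = 21.4 kHz.
64.9 kHz mod fs = 22.1 kHz.
22.1 kHz > fs/2 = 21.4 kHz, folds to fs − 22.1 kHz = 20.7 kHz.
139.6 kHz mod fs = 11.2 kHz.
11.2 kHz ≤ fs/2 = 21.4 kHz, appears at 11.2 kHz.
74.4 kHz mod fs = 31.6 kHz.
31.6 kHz > fs/2 = 21.4 kHz, folds to fs − 31.6 kHz = 11.2 kHz.
60.7 kHz mod fs = 17.9 kHz.
17.9 kHz ≤ fs/2 = 21.4 kHz, appears at 17.9 kHz.
5 kHz ≤ fs/2 = 21.4 kHz, passes unchanged.
74.4 kHz and 139.6 kHz both map to 11.2 kHz.

11.2 kHz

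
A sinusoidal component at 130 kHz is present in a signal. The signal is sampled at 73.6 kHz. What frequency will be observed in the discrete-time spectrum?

130 kHz mod fs = 56.4 kHz.
56.4 kHz > fs/2 = 36.8 kHz, folds to fs − 56.4 kHz = 17.2 kHz.

17.2 kHz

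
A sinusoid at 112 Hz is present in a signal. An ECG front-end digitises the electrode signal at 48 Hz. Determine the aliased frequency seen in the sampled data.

16 Hz

112 Hz mod fs = 16 Hz.
16 Hz ≤ fs/2 = 24 Hz, appears at 16 Hz.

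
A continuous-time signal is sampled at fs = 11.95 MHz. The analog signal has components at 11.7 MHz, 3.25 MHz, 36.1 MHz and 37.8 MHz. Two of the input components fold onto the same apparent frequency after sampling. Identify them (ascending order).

11.7 MHz, 36.1 MHz

fs/2 = 5.975 MHz.
11.7 MHz > fs/2 = 5.975 MHz, folds to fs − 11.7 MHz = 0.25 MHz.
3.25 MHz ≤ fs/2 = 5.975 MHz, passes unchanged.
36.1 MHz mod fs = 0.25 MHz.
0.25 MHz ≤ fs/2 = 5.975 MHz, appears at 0.25 MHz.
37.8 MHz mod fs = 1.95 MHz.
1.95 MHz ≤ fs/2 = 5.975 MHz, appears at 1.95 MHz.
11.7 MHz and 36.1 MHz both map to 0.25 MHz.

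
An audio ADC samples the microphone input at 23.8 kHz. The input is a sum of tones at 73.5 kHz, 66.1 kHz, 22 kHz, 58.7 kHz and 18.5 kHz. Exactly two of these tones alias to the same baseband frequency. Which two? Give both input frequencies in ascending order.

18.5 kHz, 66.1 kHz

fs/2 = 11.9 kHz.
73.5 kHz mod fs = 2.1 kHz.
2.1 kHz ≤ fs/2 = 11.9 kHz, appears at 2.1 kHz.
66.1 kHz mod fs = 18.5 kHz.
18.5 kHz > fs/2 = 11.9 kHz, folds to fs − 18.5 kHz = 5.3 kHz.
22 kHz > fs/2 = 11.9 kHz, folds to fs − 22 kHz = 1.8 kHz.
58.7 kHz mod fs = 11.1 kHz.
11.1 kHz ≤ fs/2 = 11.9 kHz, appears at 11.1 kHz.
18.5 kHz > fs/2 = 11.9 kHz, folds to fs − 18.5 kHz = 5.3 kHz.
18.5 kHz and 66.1 kHz both map to 5.3 kHz.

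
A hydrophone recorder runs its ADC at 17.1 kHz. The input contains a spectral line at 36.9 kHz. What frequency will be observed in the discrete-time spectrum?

2.7 kHz

36.9 kHz mod fs = 2.7 kHz.
2.7 kHz ≤ fs/2 = 8.55 kHz, appears at 2.7 kHz.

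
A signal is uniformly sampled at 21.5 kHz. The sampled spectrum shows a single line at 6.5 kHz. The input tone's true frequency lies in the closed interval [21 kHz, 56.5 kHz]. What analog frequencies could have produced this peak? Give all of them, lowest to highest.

Frequencies that alias to 6.5 kHz are k·fs ± 6.5 kHz for integer k ≥ 0.
k=0: 6.5 kHz.
k=1: 15 kHz, 28 kHz.
k=2: 36.5 kHz, 49.5 kHz.
k=3: 58 kHz, 71 kHz.
Within [21 kHz, 56.5 kHz]: 28 kHz, 36.5 kHz, 49.5 kHz.

28 kHz, 36.5 kHz, 49.5 kHz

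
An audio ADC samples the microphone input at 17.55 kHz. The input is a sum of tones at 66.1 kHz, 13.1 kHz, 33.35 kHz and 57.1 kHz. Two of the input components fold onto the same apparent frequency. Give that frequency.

4.45 kHz

fs/2 = 8.775 kHz.
66.1 kHz mod fs = 13.45 kHz.
13.45 kHz > fs/2 = 8.775 kHz, folds to fs − 13.45 kHz = 4.1 kHz.
13.1 kHz > fs/2 = 8.775 kHz, folds to fs − 13.1 kHz = 4.45 kHz.
33.35 kHz mod fs = 15.8 kHz.
15.8 kHz > fs/2 = 8.775 kHz, folds to fs − 15.8 kHz = 1.75 kHz.
57.1 kHz mod fs = 4.45 kHz.
4.45 kHz ≤ fs/2 = 8.775 kHz, appears at 4.45 kHz.
13.1 kHz and 57.1 kHz both map to 4.45 kHz.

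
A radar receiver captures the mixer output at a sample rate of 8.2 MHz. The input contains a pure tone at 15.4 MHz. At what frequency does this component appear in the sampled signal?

1 MHz

15.4 MHz mod fs = 7.2 MHz.
7.2 MHz > fs/2 = 4.1 MHz, folds to fs − 7.2 MHz = 1 MHz.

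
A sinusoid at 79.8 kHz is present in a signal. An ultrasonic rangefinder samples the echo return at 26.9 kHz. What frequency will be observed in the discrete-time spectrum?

0.9 kHz

79.8 kHz mod fs = 26 kHz.
26 kHz > fs/2 = 13.45 kHz, folds to fs − 26 kHz = 0.9 kHz.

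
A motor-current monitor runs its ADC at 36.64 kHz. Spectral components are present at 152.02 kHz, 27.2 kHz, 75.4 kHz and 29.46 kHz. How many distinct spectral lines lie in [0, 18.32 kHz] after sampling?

fs/2 = 18.32 kHz.
152.02 kHz mod fs = 5.46 kHz.
5.46 kHz ≤ fs/2 = 18.32 kHz, appears at 5.46 kHz.
27.2 kHz > fs/2 = 18.32 kHz, folds to fs − 27.2 kHz = 9.44 kHz.
75.4 kHz mod fs = 2.12 kHz.
2.12 kHz ≤ fs/2 = 18.32 kHz, appears at 2.12 kHz.
29.46 kHz > fs/2 = 18.32 kHz, folds to fs − 29.46 kHz = 7.18 kHz.
Distinct values: {2.12 kHz, 5.46 kHz, 7.18 kHz, 9.44 kHz} → 4.

4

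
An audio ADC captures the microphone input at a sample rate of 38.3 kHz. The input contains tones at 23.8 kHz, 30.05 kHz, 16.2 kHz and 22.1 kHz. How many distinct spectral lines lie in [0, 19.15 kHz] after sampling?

3

fs/2 = 19.15 kHz.
23.8 kHz > fs/2 = 19.15 kHz, folds to fs − 23.8 kHz = 14.5 kHz.
30.05 kHz > fs/2 = 19.15 kHz, folds to fs − 30.05 kHz = 8.25 kHz.
16.2 kHz ≤ fs/2 = 19.15 kHz, passes unchanged.
22.1 kHz > fs/2 = 19.15 kHz, folds to fs − 22.1 kHz = 16.2 kHz.
Distinct values: {8.25 kHz, 14.5 kHz, 16.2 kHz} → 3.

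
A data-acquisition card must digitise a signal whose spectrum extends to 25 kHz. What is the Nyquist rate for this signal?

50 kHz

Nyquist rate = 2 × 25 kHz = 50 kHz.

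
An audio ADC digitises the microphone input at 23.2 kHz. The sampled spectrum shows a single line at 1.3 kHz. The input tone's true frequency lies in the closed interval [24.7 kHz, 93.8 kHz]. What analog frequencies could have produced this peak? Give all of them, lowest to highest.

Frequencies that alias to 1.3 kHz are k·fs ± 1.3 kHz for integer k ≥ 0.
k=0: 1.3 kHz.
k=1: 21.9 kHz, 24.5 kHz.
k=2: 45.1 kHz, 47.7 kHz.
k=3: 68.3 kHz, 70.9 kHz.
k=4: 91.5 kHz, 94.1 kHz.
k=5: 114.7 kHz, 117.3 kHz.
Within [24.7 kHz, 93.8 kHz]: 45.1 kHz, 47.7 kHz, 68.3 kHz, 70.9 kHz, 91.5 kHz.

45.1 kHz, 47.7 kHz, 68.3 kHz, 70.9 kHz, 91.5 kHz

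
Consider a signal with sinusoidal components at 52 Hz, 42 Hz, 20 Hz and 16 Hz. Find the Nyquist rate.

Highest-frequency component: 52 Hz.
Nyquist rate = 2 × 52 Hz = 104 Hz.

104 Hz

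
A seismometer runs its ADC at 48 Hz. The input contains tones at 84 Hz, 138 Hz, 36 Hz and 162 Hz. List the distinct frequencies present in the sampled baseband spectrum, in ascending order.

6 Hz, 12 Hz, 18 Hz

fs/2 = 24 Hz.
84 Hz mod fs = 36 Hz.
36 Hz > fs/2 = 24 Hz, folds to fs − 36 Hz = 12 Hz.
138 Hz mod fs = 42 Hz.
42 Hz > fs/2 = 24 Hz, folds to fs − 42 Hz = 6 Hz.
36 Hz > fs/2 = 24 Hz, folds to fs − 36 Hz = 12 Hz.
162 Hz mod fs = 18 Hz.
18 Hz ≤ fs/2 = 24 Hz, appears at 18 Hz.
Distinct values: {6 Hz, 12 Hz, 18 Hz}.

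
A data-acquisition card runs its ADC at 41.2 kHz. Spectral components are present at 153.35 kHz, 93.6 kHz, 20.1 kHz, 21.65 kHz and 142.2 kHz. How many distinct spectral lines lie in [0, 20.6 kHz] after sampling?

5

fs/2 = 20.6 kHz.
153.35 kHz mod fs = 29.75 kHz.
29.75 kHz > fs/2 = 20.6 kHz, folds to fs − 29.75 kHz = 11.45 kHz.
93.6 kHz mod fs = 11.2 kHz.
11.2 kHz ≤ fs/2 = 20.6 kHz, appears at 11.2 kHz.
20.1 kHz ≤ fs/2 = 20.6 kHz, passes unchanged.
21.65 kHz > fs/2 = 20.6 kHz, folds to fs − 21.65 kHz = 19.55 kHz.
142.2 kHz mod fs = 18.6 kHz.
18.6 kHz ≤ fs/2 = 20.6 kHz, appears at 18.6 kHz.
Distinct values: {11.2 kHz, 11.45 kHz, 18.6 kHz, 19.55 kHz, 20.1 kHz} → 5.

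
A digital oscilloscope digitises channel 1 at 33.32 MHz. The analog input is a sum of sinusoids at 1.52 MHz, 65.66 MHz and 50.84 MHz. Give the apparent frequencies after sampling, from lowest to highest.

fs/2 = 16.66 MHz.
1.52 MHz ≤ fs/2 = 16.66 MHz, passes unchanged.
65.66 MHz mod fs = 32.34 MHz.
32.34 MHz > fs/2 = 16.66 MHz, folds to fs − 32.34 MHz = 0.98 MHz.
50.84 MHz mod fs = 17.52 MHz.
17.52 MHz > fs/2 = 16.66 MHz, folds to fs − 17.52 MHz = 15.8 MHz.
Distinct values: {0.98 MHz, 1.52 MHz, 15.8 MHz}.

0.98 MHz, 1.52 MHz, 15.8 MHz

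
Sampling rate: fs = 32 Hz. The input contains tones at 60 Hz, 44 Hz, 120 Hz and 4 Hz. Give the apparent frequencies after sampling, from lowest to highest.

fs/2 = 16 Hz.
60 Hz mod fs = 28 Hz.
28 Hz > fs/2 = 16 Hz, folds to fs − 28 Hz = 4 Hz.
44 Hz mod fs = 12 Hz.
12 Hz ≤ fs/2 = 16 Hz, appears at 12 Hz.
120 Hz mod fs = 24 Hz.
24 Hz > fs/2 = 16 Hz, folds to fs − 24 Hz = 8 Hz.
4 Hz ≤ fs/2 = 16 Hz, passes unchanged.
Distinct values: {4 Hz, 8 Hz, 12 Hz}.

4 Hz, 8 Hz, 12 Hz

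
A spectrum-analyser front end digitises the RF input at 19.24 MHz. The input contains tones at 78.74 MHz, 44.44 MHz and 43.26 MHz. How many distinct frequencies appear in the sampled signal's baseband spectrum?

3

fs/2 = 9.62 MHz.
78.74 MHz mod fs = 1.78 MHz.
1.78 MHz ≤ fs/2 = 9.62 MHz, appears at 1.78 MHz.
44.44 MHz mod fs = 5.96 MHz.
5.96 MHz ≤ fs/2 = 9.62 MHz, appears at 5.96 MHz.
43.26 MHz mod fs = 4.78 MHz.
4.78 MHz ≤ fs/2 = 9.62 MHz, appears at 4.78 MHz.
Distinct values: {1.78 MHz, 4.78 MHz, 5.96 MHz} → 3.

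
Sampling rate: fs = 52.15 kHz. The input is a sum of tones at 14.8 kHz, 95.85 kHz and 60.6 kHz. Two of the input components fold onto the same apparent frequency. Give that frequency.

8.45 kHz

fs/2 = 26.075 kHz.
14.8 kHz ≤ fs/2 = 26.075 kHz, passes unchanged.
95.85 kHz mod fs = 43.7 kHz.
43.7 kHz > fs/2 = 26.075 kHz, folds to fs − 43.7 kHz = 8.45 kHz.
60.6 kHz mod fs = 8.45 kHz.
8.45 kHz ≤ fs/2 = 26.075 kHz, appears at 8.45 kHz.
60.6 kHz and 95.85 kHz both map to 8.45 kHz.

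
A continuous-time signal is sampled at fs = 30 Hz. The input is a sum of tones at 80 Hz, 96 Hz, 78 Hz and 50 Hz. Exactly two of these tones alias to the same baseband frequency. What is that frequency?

fs/2 = 15 Hz.
80 Hz mod fs = 20 Hz.
20 Hz > fs/2 = 15 Hz, folds to fs − 20 Hz = 10 Hz.
96 Hz mod fs = 6 Hz.
6 Hz ≤ fs/2 = 15 Hz, appears at 6 Hz.
78 Hz mod fs = 18 Hz.
18 Hz > fs/2 = 15 Hz, folds to fs − 18 Hz = 12 Hz.
50 Hz mod fs = 20 Hz.
20 Hz > fs/2 = 15 Hz, folds to fs − 20 Hz = 10 Hz.
50 Hz and 80 Hz both map to 10 Hz.

10 Hz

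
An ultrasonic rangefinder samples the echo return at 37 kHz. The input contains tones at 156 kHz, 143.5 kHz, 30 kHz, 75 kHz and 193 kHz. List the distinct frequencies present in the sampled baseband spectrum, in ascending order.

1 kHz, 4.5 kHz, 7 kHz, 8 kHz

fs/2 = 18.5 kHz.
156 kHz mod fs = 8 kHz.
8 kHz ≤ fs/2 = 18.5 kHz, appears at 8 kHz.
143.5 kHz mod fs = 32.5 kHz.
32.5 kHz > fs/2 = 18.5 kHz, folds to fs − 32.5 kHz = 4.5 kHz.
30 kHz > fs/2 = 18.5 kHz, folds to fs − 30 kHz = 7 kHz.
75 kHz mod fs = 1 kHz.
1 kHz ≤ fs/2 = 18.5 kHz, appears at 1 kHz.
193 kHz mod fs = 8 kHz.
8 kHz ≤ fs/2 = 18.5 kHz, appears at 8 kHz.
Distinct values: {1 kHz, 4.5 kHz, 7 kHz, 8 kHz}.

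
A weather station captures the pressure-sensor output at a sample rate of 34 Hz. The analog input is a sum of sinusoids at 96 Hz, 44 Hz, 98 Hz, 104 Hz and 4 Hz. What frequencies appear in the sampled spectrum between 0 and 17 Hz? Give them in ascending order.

2 Hz, 4 Hz, 6 Hz, 10 Hz

fs/2 = 17 Hz.
96 Hz mod fs = 28 Hz.
28 Hz > fs/2 = 17 Hz, folds to fs − 28 Hz = 6 Hz.
44 Hz mod fs = 10 Hz.
10 Hz ≤ fs/2 = 17 Hz, appears at 10 Hz.
98 Hz mod fs = 30 Hz.
30 Hz > fs/2 = 17 Hz, folds to fs − 30 Hz = 4 Hz.
104 Hz mod fs = 2 Hz.
2 Hz ≤ fs/2 = 17 Hz, appears at 2 Hz.
4 Hz ≤ fs/2 = 17 Hz, passes unchanged.
Distinct values: {2 Hz, 4 Hz, 6 Hz, 10 Hz}.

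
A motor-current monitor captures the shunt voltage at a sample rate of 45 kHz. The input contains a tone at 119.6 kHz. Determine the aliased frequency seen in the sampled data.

15.4 kHz

119.6 kHz mod fs = 29.6 kHz.
29.6 kHz > fs/2 = 22.5 kHz, folds to fs − 29.6 kHz = 15.4 kHz.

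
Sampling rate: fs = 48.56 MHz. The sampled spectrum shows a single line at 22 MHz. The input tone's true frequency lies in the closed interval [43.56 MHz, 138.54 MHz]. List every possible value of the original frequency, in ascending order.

70.56 MHz, 75.12 MHz, 119.12 MHz, 123.68 MHz

Frequencies that alias to 22 MHz are k·fs ± 22 MHz for integer k ≥ 0.
k=0: 22 MHz.
k=1: 26.56 MHz, 70.56 MHz.
k=2: 75.12 MHz, 119.12 MHz.
k=3: 123.68 MHz, 167.68 MHz.
k=4: 172.24 MHz, 216.24 MHz.
Within [43.56 MHz, 138.54 MHz]: 70.56 MHz, 75.12 MHz, 119.12 MHz, 123.68 MHz.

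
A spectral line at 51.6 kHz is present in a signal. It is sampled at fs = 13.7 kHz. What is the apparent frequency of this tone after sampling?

3.2 kHz

51.6 kHz mod fs = 10.5 kHz.
10.5 kHz > fs/2 = 6.85 kHz, folds to fs − 10.5 kHz = 3.2 kHz.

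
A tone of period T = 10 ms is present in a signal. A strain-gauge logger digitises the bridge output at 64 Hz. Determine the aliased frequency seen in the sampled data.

T = 10 ms → f = 1/T = 100 Hz.
100 Hz mod fs = 36 Hz.
36 Hz > fs/2 = 32 Hz, folds to fs − 36 Hz = 28 Hz.

28 Hz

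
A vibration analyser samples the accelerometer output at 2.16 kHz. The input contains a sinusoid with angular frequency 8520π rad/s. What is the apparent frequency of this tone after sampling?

0.06 kHz

ω = 8520π rad/s → f = ω/(2π) = 4260 Hz = 4.26 kHz.
4.26 kHz mod fs = 2.1 kHz.
2.1 kHz > fs/2 = 1.08 kHz, folds to fs − 2.1 kHz = 0.06 kHz.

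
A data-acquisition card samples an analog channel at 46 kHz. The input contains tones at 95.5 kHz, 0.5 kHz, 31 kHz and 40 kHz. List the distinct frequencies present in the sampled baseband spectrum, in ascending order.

0.5 kHz, 3.5 kHz, 6 kHz, 15 kHz

fs/2 = 23 kHz.
95.5 kHz mod fs = 3.5 kHz.
3.5 kHz ≤ fs/2 = 23 kHz, appears at 3.5 kHz.
0.5 kHz ≤ fs/2 = 23 kHz, passes unchanged.
31 kHz > fs/2 = 23 kHz, folds to fs − 31 kHz = 15 kHz.
40 kHz > fs/2 = 23 kHz, folds to fs − 40 kHz = 6 kHz.
Distinct values: {0.5 kHz, 3.5 kHz, 6 kHz, 15 kHz}.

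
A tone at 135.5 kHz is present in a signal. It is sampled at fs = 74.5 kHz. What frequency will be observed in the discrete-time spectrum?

13.5 kHz

135.5 kHz mod fs = 61 kHz.
61 kHz > fs/2 = 37.25 kHz, folds to fs − 61 kHz = 13.5 kHz.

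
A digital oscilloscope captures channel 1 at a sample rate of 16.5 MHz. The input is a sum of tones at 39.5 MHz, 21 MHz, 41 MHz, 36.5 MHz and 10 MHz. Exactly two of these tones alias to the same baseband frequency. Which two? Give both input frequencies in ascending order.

10 MHz, 39.5 MHz

fs/2 = 8.25 MHz.
39.5 MHz mod fs = 6.5 MHz.
6.5 MHz ≤ fs/2 = 8.25 MHz, appears at 6.5 MHz.
21 MHz mod fs = 4.5 MHz.
4.5 MHz ≤ fs/2 = 8.25 MHz, appears at 4.5 MHz.
41 MHz mod fs = 8 MHz.
8 MHz ≤ fs/2 = 8.25 MHz, appears at 8 MHz.
36.5 MHz mod fs = 3.5 MHz.
3.5 MHz ≤ fs/2 = 8.25 MHz, appears at 3.5 MHz.
10 MHz > fs/2 = 8.25 MHz, folds to fs − 10 MHz = 6.5 MHz.
10 MHz and 39.5 MHz both map to 6.5 MHz.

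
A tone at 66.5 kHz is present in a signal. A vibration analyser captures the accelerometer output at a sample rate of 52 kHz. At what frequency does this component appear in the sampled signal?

66.5 kHz mod fs = 14.5 kHz.
14.5 kHz ≤ fs/2 = 26 kHz, appears at 14.5 kHz.

14.5 kHz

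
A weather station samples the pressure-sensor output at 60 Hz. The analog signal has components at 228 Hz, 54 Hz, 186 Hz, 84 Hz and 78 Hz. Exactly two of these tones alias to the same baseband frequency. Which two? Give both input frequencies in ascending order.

54 Hz, 186 Hz

fs/2 = 30 Hz.
228 Hz mod fs = 48 Hz.
48 Hz > fs/2 = 30 Hz, folds to fs − 48 Hz = 12 Hz.
54 Hz > fs/2 = 30 Hz, folds to fs − 54 Hz = 6 Hz.
186 Hz mod fs = 6 Hz.
6 Hz ≤ fs/2 = 30 Hz, appears at 6 Hz.
84 Hz mod fs = 24 Hz.
24 Hz ≤ fs/2 = 30 Hz, appears at 24 Hz.
78 Hz mod fs = 18 Hz.
18 Hz ≤ fs/2 = 30 Hz, appears at 18 Hz.
54 Hz and 186 Hz both map to 6 Hz.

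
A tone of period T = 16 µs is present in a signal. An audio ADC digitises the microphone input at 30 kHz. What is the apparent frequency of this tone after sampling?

T = 16 µs → f = 1/T = 62.5 kHz.
62.5 kHz mod fs = 2.5 kHz.
2.5 kHz ≤ fs/2 = 15 kHz, appears at 2.5 kHz.

2.5 kHz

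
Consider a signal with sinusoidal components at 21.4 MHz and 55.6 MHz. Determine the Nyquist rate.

111.2 MHz

Highest-frequency component: 55.6 MHz.
Nyquist rate = 2 × 55.6 MHz = 111.2 MHz.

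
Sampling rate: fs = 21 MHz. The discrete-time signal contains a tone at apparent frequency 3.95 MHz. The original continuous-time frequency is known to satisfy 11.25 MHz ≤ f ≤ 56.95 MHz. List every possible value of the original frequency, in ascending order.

17.05 MHz, 24.95 MHz, 38.05 MHz, 45.95 MHz

Frequencies that alias to 3.95 MHz are k·fs ± 3.95 MHz for integer k ≥ 0.
k=0: 3.95 MHz.
k=1: 17.05 MHz, 24.95 MHz.
k=2: 38.05 MHz, 45.95 MHz.
k=3: 59.05 MHz, 66.95 MHz.
Within [11.25 MHz, 56.95 MHz]: 17.05 MHz, 24.95 MHz, 38.05 MHz, 45.95 MHz.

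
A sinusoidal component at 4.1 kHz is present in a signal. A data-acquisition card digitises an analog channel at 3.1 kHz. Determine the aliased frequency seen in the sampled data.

1 kHz

4.1 kHz mod fs = 1 kHz.
1 kHz ≤ fs/2 = 1.55 kHz, appears at 1 kHz.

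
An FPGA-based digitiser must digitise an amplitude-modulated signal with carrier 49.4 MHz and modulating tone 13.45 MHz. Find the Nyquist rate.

AM sidebands sit at fc ± fm = 35.95 MHz and 62.85 MHz.
Highest-frequency component: 62.85 MHz.
Nyquist rate = 2 × 62.85 MHz = 125.7 MHz.

125.7 MHz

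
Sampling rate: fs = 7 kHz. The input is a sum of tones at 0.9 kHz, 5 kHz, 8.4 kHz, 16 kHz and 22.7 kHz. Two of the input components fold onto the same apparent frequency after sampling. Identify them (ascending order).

fs/2 = 3.5 kHz.
0.9 kHz ≤ fs/2 = 3.5 kHz, passes unchanged.
5 kHz > fs/2 = 3.5 kHz, folds to fs − 5 kHz = 2 kHz.
8.4 kHz mod fs = 1.4 kHz.
1.4 kHz ≤ fs/2 = 3.5 kHz, appears at 1.4 kHz.
16 kHz mod fs = 2 kHz.
2 kHz ≤ fs/2 = 3.5 kHz, appears at 2 kHz.
22.7 kHz mod fs = 1.7 kHz.
1.7 kHz ≤ fs/2 = 3.5 kHz, appears at 1.7 kHz.
5 kHz and 16 kHz both map to 2 kHz.

5 kHz, 16 kHz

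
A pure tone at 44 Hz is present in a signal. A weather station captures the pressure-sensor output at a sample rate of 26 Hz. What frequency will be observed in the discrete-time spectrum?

44 Hz mod fs = 18 Hz.
18 Hz > fs/2 = 13 Hz, folds to fs − 18 Hz = 8 Hz.

8 Hz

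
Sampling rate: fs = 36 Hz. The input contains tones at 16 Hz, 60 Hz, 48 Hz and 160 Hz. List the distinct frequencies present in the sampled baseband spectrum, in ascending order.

12 Hz, 16 Hz

fs/2 = 18 Hz.
16 Hz ≤ fs/2 = 18 Hz, passes unchanged.
60 Hz mod fs = 24 Hz.
24 Hz > fs/2 = 18 Hz, folds to fs − 24 Hz = 12 Hz.
48 Hz mod fs = 12 Hz.
12 Hz ≤ fs/2 = 18 Hz, appears at 12 Hz.
160 Hz mod fs = 16 Hz.
16 Hz ≤ fs/2 = 18 Hz, appears at 16 Hz.
Distinct values: {12 Hz, 16 Hz}.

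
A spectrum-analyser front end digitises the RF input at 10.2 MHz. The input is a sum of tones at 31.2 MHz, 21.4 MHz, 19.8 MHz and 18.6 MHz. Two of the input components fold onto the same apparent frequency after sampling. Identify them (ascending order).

fs/2 = 5.1 MHz.
31.2 MHz mod fs = 0.6 MHz.
0.6 MHz ≤ fs/2 = 5.1 MHz, appears at 0.6 MHz.
21.4 MHz mod fs = 1 MHz.
1 MHz ≤ fs/2 = 5.1 MHz, appears at 1 MHz.
19.8 MHz mod fs = 9.6 MHz.
9.6 MHz > fs/2 = 5.1 MHz, folds to fs − 9.6 MHz = 0.6 MHz.
18.6 MHz mod fs = 8.4 MHz.
8.4 MHz > fs/2 = 5.1 MHz, folds to fs − 8.4 MHz = 1.8 MHz.
19.8 MHz and 31.2 MHz both map to 0.6 MHz.

19.8 MHz, 31.2 MHz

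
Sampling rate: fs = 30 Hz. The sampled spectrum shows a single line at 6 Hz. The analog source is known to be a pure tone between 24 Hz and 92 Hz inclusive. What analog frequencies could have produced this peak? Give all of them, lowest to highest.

24 Hz, 36 Hz, 54 Hz, 66 Hz, 84 Hz

Frequencies that alias to 6 Hz are k·fs ± 6 Hz for integer k ≥ 0.
k=0: 6 Hz.
k=1: 24 Hz, 36 Hz.
k=2: 54 Hz, 66 Hz.
k=3: 84 Hz, 96 Hz.
k=4: 114 Hz, 126 Hz.
Within [24 Hz, 92 Hz]: 24 Hz, 36 Hz, 54 Hz, 66 Hz, 84 Hz.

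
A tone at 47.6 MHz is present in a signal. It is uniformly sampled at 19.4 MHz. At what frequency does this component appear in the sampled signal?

8.8 MHz

47.6 MHz mod fs = 8.8 MHz.
8.8 MHz ≤ fs/2 = 9.7 MHz, appears at 8.8 MHz.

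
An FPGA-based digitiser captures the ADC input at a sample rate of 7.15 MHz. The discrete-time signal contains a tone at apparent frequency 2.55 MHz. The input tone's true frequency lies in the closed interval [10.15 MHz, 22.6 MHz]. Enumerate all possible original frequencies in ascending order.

11.75 MHz, 16.85 MHz, 18.9 MHz

Frequencies that alias to 2.55 MHz are k·fs ± 2.55 MHz for integer k ≥ 0.
k=0: 2.55 MHz.
k=1: 4.6 MHz, 9.7 MHz.
k=2: 11.75 MHz, 16.85 MHz.
k=3: 18.9 MHz, 24 MHz.
k=4: 26.05 MHz, 31.15 MHz.
Within [10.15 MHz, 22.6 MHz]: 11.75 MHz, 16.85 MHz, 18.9 MHz.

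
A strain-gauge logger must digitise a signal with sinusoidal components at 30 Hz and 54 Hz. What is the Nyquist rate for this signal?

108 Hz

Highest-frequency component: 54 Hz.
Nyquist rate = 2 × 54 Hz = 108 Hz.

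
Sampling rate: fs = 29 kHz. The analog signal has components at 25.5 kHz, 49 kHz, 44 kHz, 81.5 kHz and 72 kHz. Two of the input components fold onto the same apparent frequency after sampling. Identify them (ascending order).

44 kHz, 72 kHz

fs/2 = 14.5 kHz.
25.5 kHz > fs/2 = 14.5 kHz, folds to fs − 25.5 kHz = 3.5 kHz.
49 kHz mod fs = 20 kHz.
20 kHz > fs/2 = 14.5 kHz, folds to fs − 20 kHz = 9 kHz.
44 kHz mod fs = 15 kHz.
15 kHz > fs/2 = 14.5 kHz, folds to fs − 15 kHz = 14 kHz.
81.5 kHz mod fs = 23.5 kHz.
23.5 kHz > fs/2 = 14.5 kHz, folds to fs − 23.5 kHz = 5.5 kHz.
72 kHz mod fs = 14 kHz.
14 kHz ≤ fs/2 = 14.5 kHz, appears at 14 kHz.
44 kHz and 72 kHz both map to 14 kHz.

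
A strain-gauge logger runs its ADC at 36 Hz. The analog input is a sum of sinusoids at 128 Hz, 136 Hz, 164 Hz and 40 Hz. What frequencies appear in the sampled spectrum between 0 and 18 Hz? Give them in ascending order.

4 Hz, 8 Hz, 16 Hz

fs/2 = 18 Hz.
128 Hz mod fs = 20 Hz.
20 Hz > fs/2 = 18 Hz, folds to fs − 20 Hz = 16 Hz.
136 Hz mod fs = 28 Hz.
28 Hz > fs/2 = 18 Hz, folds to fs − 28 Hz = 8 Hz.
164 Hz mod fs = 20 Hz.
20 Hz > fs/2 = 18 Hz, folds to fs − 20 Hz = 16 Hz.
40 Hz mod fs = 4 Hz.
4 Hz ≤ fs/2 = 18 Hz, appears at 4 Hz.
Distinct values: {4 Hz, 8 Hz, 16 Hz}.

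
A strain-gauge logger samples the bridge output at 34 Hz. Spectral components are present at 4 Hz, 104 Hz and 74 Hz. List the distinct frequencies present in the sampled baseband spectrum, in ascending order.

fs/2 = 17 Hz.
4 Hz ≤ fs/2 = 17 Hz, passes unchanged.
104 Hz mod fs = 2 Hz.
2 Hz ≤ fs/2 = 17 Hz, appears at 2 Hz.
74 Hz mod fs = 6 Hz.
6 Hz ≤ fs/2 = 17 Hz, appears at 6 Hz.
Distinct values: {2 Hz, 4 Hz, 6 Hz}.

2 Hz, 4 Hz, 6 Hz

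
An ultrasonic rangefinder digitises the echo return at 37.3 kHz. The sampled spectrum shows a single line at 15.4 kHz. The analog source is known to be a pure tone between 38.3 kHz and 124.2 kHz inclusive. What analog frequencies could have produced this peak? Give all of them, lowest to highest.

Frequencies that alias to 15.4 kHz are k·fs ± 15.4 kHz for integer k ≥ 0.
k=0: 15.4 kHz.
k=1: 21.9 kHz, 52.7 kHz.
k=2: 59.2 kHz, 90 kHz.
k=3: 96.5 kHz, 127.3 kHz.
k=4: 133.8 kHz, 164.6 kHz.
Within [38.3 kHz, 124.2 kHz]: 52.7 kHz, 59.2 kHz, 90 kHz, 96.5 kHz.

52.7 kHz, 59.2 kHz, 90 kHz, 96.5 kHz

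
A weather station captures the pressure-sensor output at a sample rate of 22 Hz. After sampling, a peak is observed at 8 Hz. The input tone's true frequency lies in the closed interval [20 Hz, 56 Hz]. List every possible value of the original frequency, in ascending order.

Frequencies that alias to 8 Hz are k·fs ± 8 Hz for integer k ≥ 0.
k=0: 8 Hz.
k=1: 14 Hz, 30 Hz.
k=2: 36 Hz, 52 Hz.
k=3: 58 Hz, 74 Hz.
Within [20 Hz, 56 Hz]: 30 Hz, 36 Hz, 52 Hz.

30 Hz, 36 Hz, 52 Hz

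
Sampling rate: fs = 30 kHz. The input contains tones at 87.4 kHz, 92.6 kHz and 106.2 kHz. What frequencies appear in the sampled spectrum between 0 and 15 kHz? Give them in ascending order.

fs/2 = 15 kHz.
87.4 kHz mod fs = 27.4 kHz.
27.4 kHz > fs/2 = 15 kHz, folds to fs − 27.4 kHz = 2.6 kHz.
92.6 kHz mod fs = 2.6 kHz.
2.6 kHz ≤ fs/2 = 15 kHz, appears at 2.6 kHz.
106.2 kHz mod fs = 16.2 kHz.
16.2 kHz > fs/2 = 15 kHz, folds to fs − 16.2 kHz = 13.8 kHz.
Distinct values: {2.6 kHz, 13.8 kHz}.

2.6 kHz, 13.8 kHz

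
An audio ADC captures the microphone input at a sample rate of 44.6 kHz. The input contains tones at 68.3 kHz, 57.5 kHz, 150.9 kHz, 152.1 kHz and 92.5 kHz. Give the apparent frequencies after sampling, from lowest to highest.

3.3 kHz, 12.9 kHz, 17.1 kHz, 18.3 kHz, 20.9 kHz

fs/2 = 22.3 kHz.
68.3 kHz mod fs = 23.7 kHz.
23.7 kHz > fs/2 = 22.3 kHz, folds to fs − 23.7 kHz = 20.9 kHz.
57.5 kHz mod fs = 12.9 kHz.
12.9 kHz ≤ fs/2 = 22.3 kHz, appears at 12.9 kHz.
150.9 kHz mod fs = 17.1 kHz.
17.1 kHz ≤ fs/2 = 22.3 kHz, appears at 17.1 kHz.
152.1 kHz mod fs = 18.3 kHz.
18.3 kHz ≤ fs/2 = 22.3 kHz, appears at 18.3 kHz.
92.5 kHz mod fs = 3.3 kHz.
3.3 kHz ≤ fs/2 = 22.3 kHz, appears at 3.3 kHz.
Distinct values: {3.3 kHz, 12.9 kHz, 17.1 kHz, 18.3 kHz, 20.9 kHz}.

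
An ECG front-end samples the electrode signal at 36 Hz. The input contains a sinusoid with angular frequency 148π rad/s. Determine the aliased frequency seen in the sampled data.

ω = 148π rad/s → f = ω/(2π) = 74 Hz.
74 Hz mod fs = 2 Hz.
2 Hz ≤ fs/2 = 18 Hz, appears at 2 Hz.

2 Hz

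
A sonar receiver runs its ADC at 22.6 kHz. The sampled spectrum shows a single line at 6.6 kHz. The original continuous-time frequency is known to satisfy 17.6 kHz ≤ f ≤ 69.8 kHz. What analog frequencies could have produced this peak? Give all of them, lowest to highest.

29.2 kHz, 38.6 kHz, 51.8 kHz, 61.2 kHz

Frequencies that alias to 6.6 kHz are k·fs ± 6.6 kHz for integer k ≥ 0.
k=0: 6.6 kHz.
k=1: 16 kHz, 29.2 kHz.
k=2: 38.6 kHz, 51.8 kHz.
k=3: 61.2 kHz, 74.4 kHz.
k=4: 83.8 kHz, 97 kHz.
Within [17.6 kHz, 69.8 kHz]: 29.2 kHz, 38.6 kHz, 51.8 kHz, 61.2 kHz.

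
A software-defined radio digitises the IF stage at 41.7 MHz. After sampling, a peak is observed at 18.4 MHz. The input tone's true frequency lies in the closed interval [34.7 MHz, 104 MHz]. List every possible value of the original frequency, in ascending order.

60.1 MHz, 65 MHz, 101.8 MHz

Frequencies that alias to 18.4 MHz are k·fs ± 18.4 MHz for integer k ≥ 0.
k=0: 18.4 MHz.
k=1: 23.3 MHz, 60.1 MHz.
k=2: 65 MHz, 101.8 MHz.
k=3: 106.7 MHz, 143.5 MHz.
Within [34.7 MHz, 104 MHz]: 60.1 MHz, 65 MHz, 101.8 MHz.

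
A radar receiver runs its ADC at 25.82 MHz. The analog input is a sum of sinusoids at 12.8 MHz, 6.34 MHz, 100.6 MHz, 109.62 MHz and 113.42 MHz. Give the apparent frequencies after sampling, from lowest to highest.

fs/2 = 12.91 MHz.
12.8 MHz ≤ fs/2 = 12.91 MHz, passes unchanged.
6.34 MHz ≤ fs/2 = 12.91 MHz, passes unchanged.
100.6 MHz mod fs = 23.14 MHz.
23.14 MHz > fs/2 = 12.91 MHz, folds to fs − 23.14 MHz = 2.68 MHz.
109.62 MHz mod fs = 6.34 MHz.
6.34 MHz ≤ fs/2 = 12.91 MHz, appears at 6.34 MHz.
113.42 MHz mod fs = 10.14 MHz.
10.14 MHz ≤ fs/2 = 12.91 MHz, appears at 10.14 MHz.
Distinct values: {2.68 MHz, 6.34 MHz, 10.14 MHz, 12.8 MHz}.

2.68 MHz, 6.34 MHz, 10.14 MHz, 12.8 MHz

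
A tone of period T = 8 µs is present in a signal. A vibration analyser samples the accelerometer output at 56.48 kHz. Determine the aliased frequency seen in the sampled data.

T = 8 µs → f = 1/T = 125 kHz.
125 kHz mod fs = 12.04 kHz.
12.04 kHz ≤ fs/2 = 28.24 kHz, appears at 12.04 kHz.

12.04 kHz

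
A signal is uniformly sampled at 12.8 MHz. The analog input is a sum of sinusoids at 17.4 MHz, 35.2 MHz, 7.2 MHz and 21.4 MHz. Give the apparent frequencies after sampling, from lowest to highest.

fs/2 = 6.4 MHz.
17.4 MHz mod fs = 4.6 MHz.
4.6 MHz ≤ fs/2 = 6.4 MHz, appears at 4.6 MHz.
35.2 MHz mod fs = 9.6 MHz.
9.6 MHz > fs/2 = 6.4 MHz, folds to fs − 9.6 MHz = 3.2 MHz.
7.2 MHz > fs/2 = 6.4 MHz, folds to fs − 7.2 MHz = 5.6 MHz.
21.4 MHz mod fs = 8.6 MHz.
8.6 MHz > fs/2 = 6.4 MHz, folds to fs − 8.6 MHz = 4.2 MHz.
Distinct values: {3.2 MHz, 4.2 MHz, 4.6 MHz, 5.6 MHz}.

3.2 MHz, 4.2 MHz, 4.6 MHz, 5.6 MHz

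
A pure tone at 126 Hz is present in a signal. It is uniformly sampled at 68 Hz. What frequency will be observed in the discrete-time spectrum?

126 Hz mod fs = 58 Hz.
58 Hz > fs/2 = 34 Hz, folds to fs − 58 Hz = 10 Hz.

10 Hz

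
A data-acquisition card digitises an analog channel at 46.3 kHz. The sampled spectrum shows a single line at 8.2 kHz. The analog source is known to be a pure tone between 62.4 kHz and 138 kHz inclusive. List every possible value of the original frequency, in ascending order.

84.4 kHz, 100.8 kHz, 130.7 kHz

Frequencies that alias to 8.2 kHz are k·fs ± 8.2 kHz for integer k ≥ 0.
k=0: 8.2 kHz.
k=1: 38.1 kHz, 54.5 kHz.
k=2: 84.4 kHz, 100.8 kHz.
k=3: 130.7 kHz, 147.1 kHz.
k=4: 177 kHz, 193.4 kHz.
Within [62.4 kHz, 138 kHz]: 84.4 kHz, 100.8 kHz, 130.7 kHz.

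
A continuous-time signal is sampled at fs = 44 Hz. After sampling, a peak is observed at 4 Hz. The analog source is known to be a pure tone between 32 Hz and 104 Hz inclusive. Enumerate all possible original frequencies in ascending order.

40 Hz, 48 Hz, 84 Hz, 92 Hz

Frequencies that alias to 4 Hz are k·fs ± 4 Hz for integer k ≥ 0.
k=0: 4 Hz.
k=1: 40 Hz, 48 Hz.
k=2: 84 Hz, 92 Hz.
k=3: 128 Hz, 136 Hz.
Within [32 Hz, 104 Hz]: 40 Hz, 48 Hz, 84 Hz, 92 Hz.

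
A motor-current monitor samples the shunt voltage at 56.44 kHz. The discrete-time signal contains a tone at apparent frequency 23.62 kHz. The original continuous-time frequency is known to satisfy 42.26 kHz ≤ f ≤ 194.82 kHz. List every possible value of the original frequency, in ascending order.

Frequencies that alias to 23.62 kHz are k·fs ± 23.62 kHz for integer k ≥ 0.
k=0: 23.62 kHz.
k=1: 32.82 kHz, 80.06 kHz.
k=2: 89.26 kHz, 136.5 kHz.
k=3: 145.7 kHz, 192.94 kHz.
k=4: 202.14 kHz, 249.38 kHz.
Within [42.26 kHz, 194.82 kHz]: 80.06 kHz, 89.26 kHz, 136.5 kHz, 145.7 kHz, 192.94 kHz.

80.06 kHz, 89.26 kHz, 136.5 kHz, 145.7 kHz, 192.94 kHz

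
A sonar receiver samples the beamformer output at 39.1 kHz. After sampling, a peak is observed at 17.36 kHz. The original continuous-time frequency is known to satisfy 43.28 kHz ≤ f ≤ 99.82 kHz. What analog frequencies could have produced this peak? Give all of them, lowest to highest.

Frequencies that alias to 17.36 kHz are k·fs ± 17.36 kHz for integer k ≥ 0.
k=0: 17.36 kHz.
k=1: 21.74 kHz, 56.46 kHz.
k=2: 60.84 kHz, 95.56 kHz.
k=3: 99.94 kHz, 134.66 kHz.
Within [43.28 kHz, 99.82 kHz]: 56.46 kHz, 60.84 kHz, 95.56 kHz.

56.46 kHz, 60.84 kHz, 95.56 kHz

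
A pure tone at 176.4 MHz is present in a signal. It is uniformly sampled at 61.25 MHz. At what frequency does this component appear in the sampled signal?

7.35 MHz

176.4 MHz mod fs = 53.9 MHz.
53.9 MHz > fs/2 = 30.625 MHz, folds to fs − 53.9 MHz = 7.35 MHz.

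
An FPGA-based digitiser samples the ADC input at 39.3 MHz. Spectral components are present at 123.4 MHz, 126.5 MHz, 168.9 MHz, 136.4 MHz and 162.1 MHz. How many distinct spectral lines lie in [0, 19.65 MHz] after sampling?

fs/2 = 19.65 MHz.
123.4 MHz mod fs = 5.5 MHz.
5.5 MHz ≤ fs/2 = 19.65 MHz, appears at 5.5 MHz.
126.5 MHz mod fs = 8.6 MHz.
8.6 MHz ≤ fs/2 = 19.65 MHz, appears at 8.6 MHz.
168.9 MHz mod fs = 11.7 MHz.
11.7 MHz ≤ fs/2 = 19.65 MHz, appears at 11.7 MHz.
136.4 MHz mod fs = 18.5 MHz.
18.5 MHz ≤ fs/2 = 19.65 MHz, appears at 18.5 MHz.
162.1 MHz mod fs = 4.9 MHz.
4.9 MHz ≤ fs/2 = 19.65 MHz, appears at 4.9 MHz.
Distinct values: {4.9 MHz, 5.5 MHz, 8.6 MHz, 11.7 MHz, 18.5 MHz} → 5.

5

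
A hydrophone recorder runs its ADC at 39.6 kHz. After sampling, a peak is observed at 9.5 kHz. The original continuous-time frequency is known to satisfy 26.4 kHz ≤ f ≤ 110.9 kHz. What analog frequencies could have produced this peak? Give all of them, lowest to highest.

Frequencies that alias to 9.5 kHz are k·fs ± 9.5 kHz for integer k ≥ 0.
k=0: 9.5 kHz.
k=1: 30.1 kHz, 49.1 kHz.
k=2: 69.7 kHz, 88.7 kHz.
k=3: 109.3 kHz, 128.3 kHz.
k=4: 148.9 kHz, 167.9 kHz.
Within [26.4 kHz, 110.9 kHz]: 30.1 kHz, 49.1 kHz, 69.7 kHz, 88.7 kHz, 109.3 kHz.

30.1 kHz, 49.1 kHz, 69.7 kHz, 88.7 kHz, 109.3 kHz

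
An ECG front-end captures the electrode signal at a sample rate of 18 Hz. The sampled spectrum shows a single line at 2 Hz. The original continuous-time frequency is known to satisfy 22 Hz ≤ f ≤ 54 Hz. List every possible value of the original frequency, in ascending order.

Frequencies that alias to 2 Hz are k·fs ± 2 Hz for integer k ≥ 0.
k=0: 2 Hz.
k=1: 16 Hz, 20 Hz.
k=2: 34 Hz, 38 Hz.
k=3: 52 Hz, 56 Hz.
k=4: 70 Hz, 74 Hz.
Within [22 Hz, 54 Hz]: 34 Hz, 38 Hz, 52 Hz.

34 Hz, 38 Hz, 52 Hz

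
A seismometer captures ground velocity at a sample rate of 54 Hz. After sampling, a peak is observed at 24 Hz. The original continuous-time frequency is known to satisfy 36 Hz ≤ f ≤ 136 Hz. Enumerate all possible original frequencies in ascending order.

78 Hz, 84 Hz, 132 Hz

Frequencies that alias to 24 Hz are k·fs ± 24 Hz for integer k ≥ 0.
k=0: 24 Hz.
k=1: 30 Hz, 78 Hz.
k=2: 84 Hz, 132 Hz.
k=3: 138 Hz, 186 Hz.
Within [36 Hz, 136 Hz]: 78 Hz, 84 Hz, 132 Hz.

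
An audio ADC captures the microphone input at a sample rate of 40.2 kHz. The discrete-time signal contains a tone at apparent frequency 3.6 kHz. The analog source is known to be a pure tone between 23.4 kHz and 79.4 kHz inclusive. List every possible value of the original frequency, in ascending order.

Frequencies that alias to 3.6 kHz are k·fs ± 3.6 kHz for integer k ≥ 0.
k=0: 3.6 kHz.
k=1: 36.6 kHz, 43.8 kHz.
k=2: 76.8 kHz, 84 kHz.
k=3: 117 kHz, 124.2 kHz.
Within [23.4 kHz, 79.4 kHz]: 36.6 kHz, 43.8 kHz, 76.8 kHz.

36.6 kHz, 43.8 kHz, 76.8 kHz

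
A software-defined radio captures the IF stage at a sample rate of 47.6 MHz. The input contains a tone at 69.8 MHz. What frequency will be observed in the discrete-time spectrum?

69.8 MHz mod fs = 22.2 MHz.
22.2 MHz ≤ fs/2 = 23.8 MHz, appears at 22.2 MHz.

22.2 MHz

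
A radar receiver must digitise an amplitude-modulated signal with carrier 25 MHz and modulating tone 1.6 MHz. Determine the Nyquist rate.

AM sidebands sit at fc ± fm = 23.4 MHz and 26.6 MHz.
Highest-frequency component: 26.6 MHz.
Nyquist rate = 2 × 26.6 MHz = 53.2 MHz.

53.2 MHz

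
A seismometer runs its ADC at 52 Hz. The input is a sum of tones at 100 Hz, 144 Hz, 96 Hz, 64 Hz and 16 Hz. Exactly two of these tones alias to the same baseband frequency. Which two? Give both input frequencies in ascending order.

64 Hz, 144 Hz

fs/2 = 26 Hz.
100 Hz mod fs = 48 Hz.
48 Hz > fs/2 = 26 Hz, folds to fs − 48 Hz = 4 Hz.
144 Hz mod fs = 40 Hz.
40 Hz > fs/2 = 26 Hz, folds to fs − 40 Hz = 12 Hz.
96 Hz mod fs = 44 Hz.
44 Hz > fs/2 = 26 Hz, folds to fs − 44 Hz = 8 Hz.
64 Hz mod fs = 12 Hz.
12 Hz ≤ fs/2 = 26 Hz, appears at 12 Hz.
16 Hz ≤ fs/2 = 26 Hz, passes unchanged.
64 Hz and 144 Hz both map to 12 Hz.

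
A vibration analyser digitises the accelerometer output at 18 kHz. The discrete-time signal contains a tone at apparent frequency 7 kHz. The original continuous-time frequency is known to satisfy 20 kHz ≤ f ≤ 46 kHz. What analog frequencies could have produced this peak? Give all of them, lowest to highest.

25 kHz, 29 kHz, 43 kHz

Frequencies that alias to 7 kHz are k·fs ± 7 kHz for integer k ≥ 0.
k=0: 7 kHz.
k=1: 11 kHz, 25 kHz.
k=2: 29 kHz, 43 kHz.
k=3: 47 kHz, 61 kHz.
Within [20 kHz, 46 kHz]: 25 kHz, 29 kHz, 43 kHz.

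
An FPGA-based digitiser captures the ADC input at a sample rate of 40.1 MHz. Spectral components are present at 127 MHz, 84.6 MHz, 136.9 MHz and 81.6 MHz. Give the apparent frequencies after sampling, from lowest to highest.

1.4 MHz, 4.4 MHz, 6.7 MHz, 16.6 MHz

fs/2 = 20.05 MHz.
127 MHz mod fs = 6.7 MHz.
6.7 MHz ≤ fs/2 = 20.05 MHz, appears at 6.7 MHz.
84.6 MHz mod fs = 4.4 MHz.
4.4 MHz ≤ fs/2 = 20.05 MHz, appears at 4.4 MHz.
136.9 MHz mod fs = 16.6 MHz.
16.6 MHz ≤ fs/2 = 20.05 MHz, appears at 16.6 MHz.
81.6 MHz mod fs = 1.4 MHz.
1.4 MHz ≤ fs/2 = 20.05 MHz, appears at 1.4 MHz.
Distinct values: {1.4 MHz, 4.4 MHz, 6.7 MHz, 16.6 MHz}.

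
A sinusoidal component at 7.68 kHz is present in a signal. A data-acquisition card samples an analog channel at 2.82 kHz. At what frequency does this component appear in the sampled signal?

7.68 kHz mod fs = 2.04 kHz.
2.04 kHz > fs/2 = 1.41 kHz, folds to fs − 2.04 kHz = 0.78 kHz.

0.78 kHz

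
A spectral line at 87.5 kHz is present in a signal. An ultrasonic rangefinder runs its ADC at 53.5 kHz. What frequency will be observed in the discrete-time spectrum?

19.5 kHz

87.5 kHz mod fs = 34 kHz.
34 kHz > fs/2 = 26.75 kHz, folds to fs − 34 kHz = 19.5 kHz.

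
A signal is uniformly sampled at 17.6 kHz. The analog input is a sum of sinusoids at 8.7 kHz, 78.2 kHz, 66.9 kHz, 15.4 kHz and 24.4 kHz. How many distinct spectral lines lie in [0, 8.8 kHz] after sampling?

fs/2 = 8.8 kHz.
8.7 kHz ≤ fs/2 = 8.8 kHz, passes unchanged.
78.2 kHz mod fs = 7.8 kHz.
7.8 kHz ≤ fs/2 = 8.8 kHz, appears at 7.8 kHz.
66.9 kHz mod fs = 14.1 kHz.
14.1 kHz > fs/2 = 8.8 kHz, folds to fs − 14.1 kHz = 3.5 kHz.
15.4 kHz > fs/2 = 8.8 kHz, folds to fs − 15.4 kHz = 2.2 kHz.
24.4 kHz mod fs = 6.8 kHz.
6.8 kHz ≤ fs/2 = 8.8 kHz, appears at 6.8 kHz.
Distinct values: {2.2 kHz, 3.5 kHz, 6.8 kHz, 7.8 kHz, 8.7 kHz} → 5.

5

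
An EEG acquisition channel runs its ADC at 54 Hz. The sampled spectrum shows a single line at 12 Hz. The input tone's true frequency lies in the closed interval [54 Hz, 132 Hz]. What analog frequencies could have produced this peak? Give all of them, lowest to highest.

66 Hz, 96 Hz, 120 Hz

Frequencies that alias to 12 Hz are k·fs ± 12 Hz for integer k ≥ 0.
k=0: 12 Hz.
k=1: 42 Hz, 66 Hz.
k=2: 96 Hz, 120 Hz.
k=3: 150 Hz, 174 Hz.
Within [54 Hz, 132 Hz]: 66 Hz, 96 Hz, 120 Hz.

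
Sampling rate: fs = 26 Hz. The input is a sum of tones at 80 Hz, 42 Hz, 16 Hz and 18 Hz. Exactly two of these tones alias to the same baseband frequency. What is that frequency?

fs/2 = 13 Hz.
80 Hz mod fs = 2 Hz.
2 Hz ≤ fs/2 = 13 Hz, appears at 2 Hz.
42 Hz mod fs = 16 Hz.
16 Hz > fs/2 = 13 Hz, folds to fs − 16 Hz = 10 Hz.
16 Hz > fs/2 = 13 Hz, folds to fs − 16 Hz = 10 Hz.
18 Hz > fs/2 = 13 Hz, folds to fs − 18 Hz = 8 Hz.
16 Hz and 42 Hz both map to 10 Hz.

10 Hz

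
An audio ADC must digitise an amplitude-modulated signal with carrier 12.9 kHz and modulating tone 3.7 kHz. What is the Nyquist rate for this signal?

AM sidebands sit at fc ± fm = 9.2 kHz and 16.6 kHz.
Highest-frequency component: 16.6 kHz.
Nyquist rate = 2 × 16.6 kHz = 33.2 kHz.

33.2 kHz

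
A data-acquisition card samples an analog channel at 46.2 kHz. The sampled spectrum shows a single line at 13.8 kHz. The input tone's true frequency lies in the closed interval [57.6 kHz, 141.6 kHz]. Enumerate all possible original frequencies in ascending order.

Frequencies that alias to 13.8 kHz are k·fs ± 13.8 kHz for integer k ≥ 0.
k=0: 13.8 kHz.
k=1: 32.4 kHz, 60 kHz.
k=2: 78.6 kHz, 106.2 kHz.
k=3: 124.8 kHz, 152.4 kHz.
k=4: 171 kHz, 198.6 kHz.
Within [57.6 kHz, 141.6 kHz]: 60 kHz, 78.6 kHz, 106.2 kHz, 124.8 kHz.

60 kHz, 78.6 kHz, 106.2 kHz, 124.8 kHz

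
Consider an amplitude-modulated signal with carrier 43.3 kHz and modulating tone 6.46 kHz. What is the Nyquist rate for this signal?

AM sidebands sit at fc ± fm = 36.84 kHz and 49.76 kHz.
Highest-frequency component: 49.76 kHz.
Nyquist rate = 2 × 49.76 kHz = 99.52 kHz.

99.52 kHz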